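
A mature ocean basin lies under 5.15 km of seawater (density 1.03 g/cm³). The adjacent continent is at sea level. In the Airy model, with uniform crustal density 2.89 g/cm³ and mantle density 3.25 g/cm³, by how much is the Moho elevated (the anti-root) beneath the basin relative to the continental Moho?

26.6 km

Balancing pressure at the compensation depth: replacing crust with seawater at the top is compensated by replacing crust with mantle at the base: d (ρ_c − ρ_w) = a (ρ_m − ρ_c).
a = d (ρ_c − ρ_w)/(ρ_m − ρ_c) = 5.15 km × 1.86/0.36 = 26.6 km.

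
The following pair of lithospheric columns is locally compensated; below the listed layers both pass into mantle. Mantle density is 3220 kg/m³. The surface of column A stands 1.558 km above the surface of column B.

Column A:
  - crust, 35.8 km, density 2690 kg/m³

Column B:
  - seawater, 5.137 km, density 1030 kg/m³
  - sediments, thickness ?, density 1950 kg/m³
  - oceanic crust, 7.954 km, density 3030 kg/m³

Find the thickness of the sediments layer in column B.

Take the compensation level at the base of the deeper column (depth z_c below the surface of column A) and equate Σ ρ_i t_i down to z_c; mantle fills any gap and the z_c terms cancel.
Column A: 35.8×2690 + (z_c − 35.8)×3220
Column B: 1.558×0 + 5.137×1030 + x×1950 + 7.954×3030 + (z_c − 1.558 − 13.091 − x)×3220
The z_c×3220 term appears on both sides and cancels. Collect the known terms of each column as K = Σ(ρt)_known − 3220 × (depth of known layers): K_A = 96302 − 3220×35.8 = −18974; K_B = 29391.73 − 3220×(1.558 + 13.091) = −17778.05.
Balance: K_A = K_B − x×(3220 − 1950), so x = (K_B − K_A)/(3220 − 1950) = 1195.95/1270 = 0.942 km.

0.942 km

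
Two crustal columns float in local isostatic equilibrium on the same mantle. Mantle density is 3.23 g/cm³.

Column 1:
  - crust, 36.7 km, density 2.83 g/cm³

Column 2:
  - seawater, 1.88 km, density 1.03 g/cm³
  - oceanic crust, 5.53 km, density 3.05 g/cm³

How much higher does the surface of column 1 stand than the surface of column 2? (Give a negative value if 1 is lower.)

2.96 km

For any compensation level in the mantle, the mantle terms cancel and isostasy reduces to e = (Σt_1 − Σt_2) − (Σ(ρt)_1 − Σ(ρt)_2) / ρ_m.
Σt_1 = 36.7 km; Σt_2 = 7.41 km; Σ(ρt)_1 = 103.861; Σ(ρt)_2 = 18.8029 (in km·g/cm³).
e = (36.7 − 7.41) − (103.861 − 18.8029) / 3.23 = 2.96 km.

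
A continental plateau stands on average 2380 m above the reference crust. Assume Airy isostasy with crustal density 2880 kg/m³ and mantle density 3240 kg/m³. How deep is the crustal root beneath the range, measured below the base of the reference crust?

Balancing pressure at the compensation depth: the weight of the topography is balanced by the buoyancy of the root, ρ_c h = (ρ_m − ρ_c) r.
r = h · ρ_c / (ρ_m − ρ_c) = 2380 m × 2880 / (3240 − 2880) = 19000 m.

19000 m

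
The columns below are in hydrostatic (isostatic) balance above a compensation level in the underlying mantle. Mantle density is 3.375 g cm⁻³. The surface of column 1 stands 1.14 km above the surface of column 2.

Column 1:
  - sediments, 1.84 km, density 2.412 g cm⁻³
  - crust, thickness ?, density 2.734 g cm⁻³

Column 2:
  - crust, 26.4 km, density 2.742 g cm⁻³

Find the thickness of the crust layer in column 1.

29.3 km

Take the compensation level at the base of the deeper column (depth z_c below the surface of column 1) and equate Σ ρ_i t_i down to z_c; mantle fills any gap and the z_c terms cancel.
Column 1: 1.84×2.412 + x×2.734 + (z_c − 1.84 − x)×3.375
Column 2: 1.14×0 + 26.4×2.742 + (z_c − 1.14 − 26.4)×3.375
The z_c×3.375 term appears on both sides and cancels. Collect the known terms of each column as K = Σ(ρt)_known − 3.375 × (depth of known layers): K_1 = 4.43808 − 3.375×1.84 = −1.77192; K_2 = 72.3888 − 3.375×(1.14 + 26.4) = −20.5587.
Balance: K_1 − x×(3.375 − 2.734) = K_2, so x = (K_1 − K_2)/(3.375 − 2.734) = 18.7868/0.641 = 29.3 km.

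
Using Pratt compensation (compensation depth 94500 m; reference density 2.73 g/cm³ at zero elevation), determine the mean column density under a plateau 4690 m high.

Pratt balance: ρ_ref D = ρ (D + h).
ρ = ρ_ref D/(D + h) = 2.73 × 94500 m/(94500 m + 4690 m) = 2.6 g/cm³.

2.6 g/cm³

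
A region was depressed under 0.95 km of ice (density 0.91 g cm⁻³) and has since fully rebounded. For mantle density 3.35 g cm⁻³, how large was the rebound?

0.258 km

Removing the load lets mantle flow back in; uplift u satisfies ρ_ice t = ρ_m u.
u = t ρ_ice/ρ_m = 0.95 km × 0.91/3.35 = 0.258 km.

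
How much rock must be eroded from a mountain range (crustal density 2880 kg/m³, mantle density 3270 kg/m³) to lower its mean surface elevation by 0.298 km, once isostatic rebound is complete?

2.5 km

Net drop Δ = e − u = e − e ρ_c/ρ_m = e (ρ_m − ρ_c)/ρ_m.
e = Δ ρ_m/(ρ_m − ρ_c) = 0.298 km × 3270/390 = 2.5 km.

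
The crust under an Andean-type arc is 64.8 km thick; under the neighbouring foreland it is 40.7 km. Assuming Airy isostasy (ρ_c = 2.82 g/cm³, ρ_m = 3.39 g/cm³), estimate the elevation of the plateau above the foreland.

4.05 km

Excess crust Δ = 64.8 km − 40.7 km = 24.1 km, split between elevation h and root r with h + r = Δ.
Airy balance ρ_c h = (ρ_m − ρ_c) r gives r = h ρ_c/(ρ_m − ρ_c), so h (1 + ρ_c/(ρ_m − ρ_c)) = Δ, i.e. h = Δ (ρ_m − ρ_c)/ρ_m.
h = 24.1 km × 0.57/3.39 = 4.05 km.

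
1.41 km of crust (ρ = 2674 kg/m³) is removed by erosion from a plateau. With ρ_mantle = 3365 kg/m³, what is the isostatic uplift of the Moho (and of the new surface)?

Unloading: uplift u = e ρ_c/ρ_m = 1.41 km × 2674/3365 = 1.12 km.

1.12 km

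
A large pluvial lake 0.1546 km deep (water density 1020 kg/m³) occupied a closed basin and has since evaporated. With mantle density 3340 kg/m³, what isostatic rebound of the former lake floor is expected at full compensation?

0.0472 km

u = d ρ_w/ρ_m = 0.1546 km × 1020/3340 = 0.0472 km.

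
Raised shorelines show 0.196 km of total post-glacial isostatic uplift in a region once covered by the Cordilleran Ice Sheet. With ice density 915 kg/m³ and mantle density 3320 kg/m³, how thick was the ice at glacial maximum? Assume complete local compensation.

0.711 km

u = t ρ_ice/ρ_m → t = u ρ_m/ρ_ice = 0.196 km × 3320/915 = 0.711 km.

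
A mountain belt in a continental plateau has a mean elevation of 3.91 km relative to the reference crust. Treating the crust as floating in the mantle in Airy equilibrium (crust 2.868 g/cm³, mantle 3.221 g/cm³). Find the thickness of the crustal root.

Balancing pressure at the compensation depth: the weight of the topography is balanced by the buoyancy of the root, ρ_c h = (ρ_m − ρ_c) r.
r = h · ρ_c / (ρ_m − ρ_c) = 3.91 km × 2.868 / (3.221 − 2.868) = 31.8 km.

31.8 km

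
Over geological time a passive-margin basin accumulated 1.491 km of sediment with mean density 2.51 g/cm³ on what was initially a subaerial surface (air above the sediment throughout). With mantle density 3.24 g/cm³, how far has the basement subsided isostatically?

Subaerial load: s = t ρ_sed / ρ_m = 1.491 km × 2.51/3.24 = 1.16 km.

1.16 km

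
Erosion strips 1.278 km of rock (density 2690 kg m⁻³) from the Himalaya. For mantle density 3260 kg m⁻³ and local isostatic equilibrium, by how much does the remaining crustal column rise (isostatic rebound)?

1.05 km

Unloading: uplift u = e ρ_c/ρ_m = 1.278 km × 2690/3260 = 1.05 km.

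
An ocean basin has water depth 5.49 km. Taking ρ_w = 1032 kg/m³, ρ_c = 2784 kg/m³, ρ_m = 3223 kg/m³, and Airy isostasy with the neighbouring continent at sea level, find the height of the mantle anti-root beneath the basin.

For local isostatic compensation: replacing crust with seawater at the top is compensated by replacing crust with mantle at the base: d (ρ_c − ρ_w) = a (ρ_m − ρ_c).
a = d (ρ_c − ρ_w)/(ρ_m − ρ_c) = 5.49 km × 1752/439 = 21.9 km.

21.9 km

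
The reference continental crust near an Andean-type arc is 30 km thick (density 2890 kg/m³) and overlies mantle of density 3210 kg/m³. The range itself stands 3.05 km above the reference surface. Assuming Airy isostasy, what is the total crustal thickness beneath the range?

60.6 km

Root depth r = h ρ_c / (ρ_m − ρ_c) = 3.05 km × 2890 / 320 = 27.55 km.
Total thickness = T + h + r = 30 km + 3.05 km + 27.55 km = 60.6 km.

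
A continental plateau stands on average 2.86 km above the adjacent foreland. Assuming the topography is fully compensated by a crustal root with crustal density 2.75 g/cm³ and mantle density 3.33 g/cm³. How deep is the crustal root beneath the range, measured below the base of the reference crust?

13.6 km

Equating mass per unit area of the two columns: the weight of the topography is balanced by the buoyancy of the root, ρ_c h = (ρ_m − ρ_c) r.
r = h · ρ_c / (ρ_m − ρ_c) = 2.86 km × 2.75 / (3.33 − 2.75) = 13.6 km.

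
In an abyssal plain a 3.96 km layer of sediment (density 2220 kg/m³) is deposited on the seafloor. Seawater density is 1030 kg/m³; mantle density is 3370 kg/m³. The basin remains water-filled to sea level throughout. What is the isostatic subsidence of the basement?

2.01 km

Submarine loading: the sediment displaces seawater, and the subsidence is in turn flooded, so s (ρ_m − ρ_w) = t (ρ_sed − ρ_w).
s = 3.96 km × (2220 − 1030) / (3370 − 1030) = 2.01 km.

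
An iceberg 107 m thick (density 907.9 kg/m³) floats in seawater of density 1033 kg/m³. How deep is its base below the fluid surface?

Draft d = t ρ_obj/ρ_fluid = 107 m × 907.9/1033 = 94 m.

94 m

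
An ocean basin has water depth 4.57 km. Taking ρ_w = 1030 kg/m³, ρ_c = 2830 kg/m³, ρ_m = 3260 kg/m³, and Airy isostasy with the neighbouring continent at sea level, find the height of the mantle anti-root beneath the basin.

For local isostatic compensation: replacing crust with seawater at the top is compensated by replacing crust with mantle at the base: d (ρ_c − ρ_w) = a (ρ_m − ρ_c).
a = d (ρ_c − ρ_w)/(ρ_m − ρ_c) = 4.57 km × 1800/430 = 19.1 km.

19.1 km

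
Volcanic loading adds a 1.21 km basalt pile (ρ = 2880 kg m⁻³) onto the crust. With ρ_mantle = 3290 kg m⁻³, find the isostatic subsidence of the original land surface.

Subaerial loading: s = t ρ_load / ρ_m.
s = 1.21 km × 2880/3290 = 1.06 km.

1.06 km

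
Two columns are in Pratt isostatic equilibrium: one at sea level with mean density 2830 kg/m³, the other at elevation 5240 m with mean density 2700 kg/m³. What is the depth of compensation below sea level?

ρ_ref D = ρ (D + h) → D (ρ_ref − ρ) = ρ h.
D = ρ h/(ρ_ref − ρ) = 2700 × 5240 m/(2830 − 2700) = 109000 m.

109000 m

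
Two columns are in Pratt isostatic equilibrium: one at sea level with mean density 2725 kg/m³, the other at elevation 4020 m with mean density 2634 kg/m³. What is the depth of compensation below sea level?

ρ_ref D = ρ (D + h) → D (ρ_ref − ρ) = ρ h.
D = ρ h/(ρ_ref − ρ) = 2634 × 4020 m/(2725 − 2634) = 116000 m.

116000 m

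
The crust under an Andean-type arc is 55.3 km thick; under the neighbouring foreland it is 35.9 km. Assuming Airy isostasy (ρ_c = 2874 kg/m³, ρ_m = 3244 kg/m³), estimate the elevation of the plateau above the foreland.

Excess crust Δ = 55.3 km − 35.9 km = 19.4 km, split between elevation h and root r with h + r = Δ.
Airy balance ρ_c h = (ρ_m − ρ_c) r gives r = h ρ_c/(ρ_m − ρ_c), so h (1 + ρ_c/(ρ_m − ρ_c)) = Δ, i.e. h = Δ (ρ_m − ρ_c)/ρ_m.
h = 19.4 km × 370/3244 = 2.21 km.

2.21 km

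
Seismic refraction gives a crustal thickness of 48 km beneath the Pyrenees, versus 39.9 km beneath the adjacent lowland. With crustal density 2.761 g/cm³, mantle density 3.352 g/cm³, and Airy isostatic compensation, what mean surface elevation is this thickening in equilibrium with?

Excess crust Δ = 48 km − 39.9 km = 8.1 km, split between elevation h and root r with h + r = Δ.
Airy balance ρ_c h = (ρ_m − ρ_c) r gives r = h ρ_c/(ρ_m − ρ_c), so h (1 + ρ_c/(ρ_m − ρ_c)) = Δ, i.e. h = Δ (ρ_m − ρ_c)/ρ_m.
h = 8.1 km × 0.591/3.352 = 1.43 km.

1.43 km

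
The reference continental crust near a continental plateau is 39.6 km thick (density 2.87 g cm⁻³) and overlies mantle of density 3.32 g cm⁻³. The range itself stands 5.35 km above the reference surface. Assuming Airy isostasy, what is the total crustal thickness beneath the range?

79.1 km

Root depth r = h ρ_c / (ρ_m − ρ_c) = 5.35 km × 2.87 / 0.45 = 34.12 km.
Total thickness = T + h + r = 39.6 km + 5.35 km + 34.12 km = 79.1 km.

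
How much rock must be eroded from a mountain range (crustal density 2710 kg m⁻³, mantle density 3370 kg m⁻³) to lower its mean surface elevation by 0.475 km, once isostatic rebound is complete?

2.43 km

Net drop Δ = e − u = e − e ρ_c/ρ_m = e (ρ_m − ρ_c)/ρ_m.
e = Δ ρ_m/(ρ_m − ρ_c) = 0.475 km × 3370/660 = 2.43 km.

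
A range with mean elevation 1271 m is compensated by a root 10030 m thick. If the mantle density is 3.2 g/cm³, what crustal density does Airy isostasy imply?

2.84 g/cm³

ρ_c h = (ρ_m − ρ_c) r → ρ_c (h + r) = ρ_m r → ρ_c = ρ_m r / (h + r).
ρ_c = 3.2 × 10030 m / (1271 m + 10030 m) = 2.84 g/cm³.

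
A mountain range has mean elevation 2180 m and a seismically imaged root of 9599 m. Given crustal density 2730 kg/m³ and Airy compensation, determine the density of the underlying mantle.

3350 kg/m³

Airy balance: ρ_c h = (ρ_m − ρ_c) r → ρ_m = ρ_c (1 + h/r).
ρ_m = 2730 × (1 + 2180 m/9599 m) = 3350 kg/m³.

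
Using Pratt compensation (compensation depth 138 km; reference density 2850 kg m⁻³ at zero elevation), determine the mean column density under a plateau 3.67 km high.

2780 kg m⁻³

Pratt balance: ρ_ref D = ρ (D + h).
ρ = ρ_ref D/(D + h) = 2850 × 138 km/(138 km + 3.67 km) = 2780 kg m⁻³.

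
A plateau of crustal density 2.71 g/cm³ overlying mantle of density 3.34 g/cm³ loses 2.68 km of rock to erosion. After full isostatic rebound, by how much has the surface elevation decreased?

0.506 km

Rebound u = e ρ_c/ρ_m = 2.68 km × 2.71/3.34 = 2.174 km.
Net surface drop = e − u = 2.68 km − 2.174 km = e (ρ_m − ρ_c)/ρ_m = 0.506 km.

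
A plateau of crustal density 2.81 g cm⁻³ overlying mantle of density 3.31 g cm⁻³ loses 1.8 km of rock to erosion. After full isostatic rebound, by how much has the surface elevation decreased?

Rebound u = e ρ_c/ρ_m = 1.8 km × 2.81/3.31 = 1.528 km.
Net surface drop = e − u = 1.8 km − 1.528 km = e (ρ_m − ρ_c)/ρ_m = 0.272 km.

0.272 km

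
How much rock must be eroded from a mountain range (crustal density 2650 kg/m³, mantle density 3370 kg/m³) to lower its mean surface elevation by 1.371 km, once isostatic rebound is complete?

Net drop Δ = e − u = e − e ρ_c/ρ_m = e (ρ_m − ρ_c)/ρ_m.
e = Δ ρ_m/(ρ_m − ρ_c) = 1.371 km × 3370/720 = 6.42 km.

6.42 km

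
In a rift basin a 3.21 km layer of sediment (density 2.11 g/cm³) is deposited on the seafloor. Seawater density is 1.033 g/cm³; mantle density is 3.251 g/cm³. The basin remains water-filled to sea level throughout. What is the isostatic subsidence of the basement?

1.56 km

Submarine loading: the sediment displaces seawater, and the subsidence is in turn flooded, so s (ρ_m − ρ_w) = t (ρ_sed − ρ_w).
s = 3.21 km × (2.11 − 1.033) / (3.251 − 1.033) = 1.56 km.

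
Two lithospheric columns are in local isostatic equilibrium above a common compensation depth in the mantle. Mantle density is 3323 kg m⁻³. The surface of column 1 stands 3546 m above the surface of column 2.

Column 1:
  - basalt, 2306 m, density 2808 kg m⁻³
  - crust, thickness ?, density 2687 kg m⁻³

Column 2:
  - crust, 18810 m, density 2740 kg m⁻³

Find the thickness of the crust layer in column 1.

Take the compensation level at the base of the deeper column (depth z_c below the surface of column 1) and equate Σ ρ_i t_i down to z_c; mantle fills any gap and the z_c terms cancel.
Column 1: 2306×2808 + x×2687 + (z_c − 2306 − x)×3323
Column 2: 3546×0 + 18810×2740 + (z_c − 3546 − 18810)×3323
The z_c×3323 term appears on both sides and cancels. Collect the known terms of each column as K = Σ(ρt)_known − 3323 × (depth of known layers): K_1 = 6475248 − 3323×2306 = −1187590; K_2 = 51539400 − 3323×(3546 + 18810) = −22749588.
Balance: K_1 − x×(3323 − 2687) = K_2, so x = (K_1 − K_2)/(3323 − 2687) = 21562000/636 = 33900 m.

33900 m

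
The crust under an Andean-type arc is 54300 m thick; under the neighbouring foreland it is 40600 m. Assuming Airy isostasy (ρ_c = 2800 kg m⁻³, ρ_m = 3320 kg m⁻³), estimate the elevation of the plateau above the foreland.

2150 m

Excess crust Δ = 54300 m − 40600 m = 13700 m, split between elevation h and root r with h + r = Δ.
Airy balance ρ_c h = (ρ_m − ρ_c) r gives r = h ρ_c/(ρ_m − ρ_c), so h (1 + ρ_c/(ρ_m − ρ_c)) = Δ, i.e. h = Δ (ρ_m − ρ_c)/ρ_m.
h = 13700 m × 520/3320 = 2150 m.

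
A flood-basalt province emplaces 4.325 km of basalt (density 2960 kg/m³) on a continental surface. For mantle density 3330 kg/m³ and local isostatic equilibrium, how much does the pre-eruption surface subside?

Subaerial loading: s = t ρ_load / ρ_m.
s = 4.325 km × 2960/3330 = 3.84 km.

3.84 km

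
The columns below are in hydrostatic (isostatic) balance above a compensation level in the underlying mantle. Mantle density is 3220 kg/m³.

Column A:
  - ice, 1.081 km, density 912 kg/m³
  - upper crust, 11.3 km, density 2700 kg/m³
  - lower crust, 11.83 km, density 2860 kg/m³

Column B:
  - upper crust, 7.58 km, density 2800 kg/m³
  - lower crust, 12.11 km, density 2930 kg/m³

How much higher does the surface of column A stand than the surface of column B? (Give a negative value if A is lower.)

1.84 km

For any compensation level in the mantle, the mantle terms cancel and isostasy reduces to e = (Σt_A − Σt_B) − (Σ(ρt)_A − Σ(ρt)_B) / ρ_m.
Σt_A = 24.211 km; Σt_B = 19.69 km; Σ(ρt)_A = 65329.672; Σ(ρt)_B = 56706.3 (in km·kg/m³).
e = (24.211 − 19.69) − (65329.672 − 56706.3) / 3220 = 1.84 km.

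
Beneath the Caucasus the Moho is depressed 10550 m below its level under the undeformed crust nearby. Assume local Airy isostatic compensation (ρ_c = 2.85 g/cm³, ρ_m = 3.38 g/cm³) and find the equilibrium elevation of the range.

1960 m

In Airy isostatic equilibrium: ρ_c h = (ρ_m − ρ_c) r.
h = r (ρ_m − ρ_c) / ρ_c = 10550 m × (3.38 − 2.85) / 2.85 = 1960 m.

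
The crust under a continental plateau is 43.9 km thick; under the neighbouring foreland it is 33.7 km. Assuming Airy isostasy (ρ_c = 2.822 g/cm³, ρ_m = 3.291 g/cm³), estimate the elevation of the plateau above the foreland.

1.45 km

Excess crust Δ = 43.9 km − 33.7 km = 10.2 km, split between elevation h and root r with h + r = Δ.
Airy balance ρ_c h = (ρ_m − ρ_c) r gives r = h ρ_c/(ρ_m − ρ_c), so h (1 + ρ_c/(ρ_m − ρ_c)) = Δ, i.e. h = Δ (ρ_m − ρ_c)/ρ_m.
h = 10.2 km × 0.469/3.291 = 1.45 km.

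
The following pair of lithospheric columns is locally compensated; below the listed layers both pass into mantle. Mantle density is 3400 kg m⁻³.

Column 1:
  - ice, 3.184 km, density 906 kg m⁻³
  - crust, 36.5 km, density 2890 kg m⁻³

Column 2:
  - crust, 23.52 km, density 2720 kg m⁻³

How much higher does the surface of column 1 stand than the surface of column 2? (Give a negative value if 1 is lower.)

3.11 km

For any compensation level in the mantle, the mantle terms cancel and isostasy reduces to e = (Σt_1 − Σt_2) − (Σ(ρt)_1 − Σ(ρt)_2) / ρ_m.
Σt_1 = 39.684 km; Σt_2 = 23.52 km; Σ(ρt)_1 = 108369.704; Σ(ρt)_2 = 63974.4 (in km·kg m⁻³).
e = (39.684 − 23.52) − (108369.704 − 63974.4) / 3400 = 3.11 km.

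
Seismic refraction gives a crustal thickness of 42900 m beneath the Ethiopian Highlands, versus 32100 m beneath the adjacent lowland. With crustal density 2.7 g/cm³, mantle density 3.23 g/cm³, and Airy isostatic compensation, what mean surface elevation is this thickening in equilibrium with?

1770 m

Excess crust Δ = 42900 m − 32100 m = 10800 m, split between elevation h and root r with h + r = Δ.
Airy balance ρ_c h = (ρ_m − ρ_c) r gives r = h ρ_c/(ρ_m − ρ_c), so h (1 + ρ_c/(ρ_m − ρ_c)) = Δ, i.e. h = Δ (ρ_m − ρ_c)/ρ_m.
h = 10800 m × 0.53/3.23 = 1770 m.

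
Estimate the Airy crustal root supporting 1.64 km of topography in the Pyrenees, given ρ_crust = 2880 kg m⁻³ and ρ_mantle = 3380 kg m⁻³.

Equating mass per unit area of the two columns: the weight of the topography is balanced by the buoyancy of the root, ρ_c h = (ρ_m − ρ_c) r.
r = h · ρ_c / (ρ_m − ρ_c) = 1.64 km × 2880 / (3380 − 2880) = 9.45 km.

9.45 km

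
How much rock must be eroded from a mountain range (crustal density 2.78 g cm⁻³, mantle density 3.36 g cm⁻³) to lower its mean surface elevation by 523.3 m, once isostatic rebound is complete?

3030 m

Net drop Δ = e − u = e − e ρ_c/ρ_m = e (ρ_m − ρ_c)/ρ_m.
e = Δ ρ_m/(ρ_m − ρ_c) = 523.3 m × 3.36/0.58 = 3030 m.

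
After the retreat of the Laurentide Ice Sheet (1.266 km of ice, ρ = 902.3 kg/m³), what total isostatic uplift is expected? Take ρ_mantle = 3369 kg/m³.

0.339 km

Removing the load lets mantle flow back in; uplift u satisfies ρ_ice t = ρ_m u.
u = t ρ_ice/ρ_m = 1.266 km × 902.3/3369 = 0.339 km.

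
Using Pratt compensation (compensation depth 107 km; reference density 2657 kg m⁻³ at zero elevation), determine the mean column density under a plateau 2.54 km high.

Pratt balance: ρ_ref D = ρ (D + h).
ρ = ρ_ref D/(D + h) = 2657 × 107 km/(107 km + 2.54 km) = 2600 kg m⁻³.

2600 kg m⁻³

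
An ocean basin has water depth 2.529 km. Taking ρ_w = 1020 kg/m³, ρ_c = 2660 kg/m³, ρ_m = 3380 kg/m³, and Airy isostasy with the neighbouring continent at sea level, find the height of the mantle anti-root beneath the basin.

5.76 km

By Archimedes' principle applied to the lithosphere: replacing crust with seawater at the top is compensated by replacing crust with mantle at the base: d (ρ_c − ρ_w) = a (ρ_m − ρ_c).
a = d (ρ_c − ρ_w)/(ρ_m − ρ_c) = 2.529 km × 1640/720 = 5.76 km.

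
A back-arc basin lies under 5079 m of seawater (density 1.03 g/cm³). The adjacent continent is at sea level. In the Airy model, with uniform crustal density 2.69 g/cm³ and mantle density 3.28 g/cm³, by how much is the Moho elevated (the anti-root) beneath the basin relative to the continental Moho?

14300 m

In Airy isostatic equilibrium: replacing crust with seawater at the top is compensated by replacing crust with mantle at the base: d (ρ_c − ρ_w) = a (ρ_m − ρ_c).
a = d (ρ_c − ρ_w)/(ρ_m − ρ_c) = 5079 m × 1.66/0.59 = 14300 m.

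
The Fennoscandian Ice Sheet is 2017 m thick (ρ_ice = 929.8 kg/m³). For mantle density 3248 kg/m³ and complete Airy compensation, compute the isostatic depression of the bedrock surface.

577 m

By Archimedes' principle applied to the lithosphere: the ice load ρ_ice t is balanced by mantle displaced below, ρ_m s.
s = t ρ_ice / ρ_m = 2017 m × 929.8/3248 = 577 m.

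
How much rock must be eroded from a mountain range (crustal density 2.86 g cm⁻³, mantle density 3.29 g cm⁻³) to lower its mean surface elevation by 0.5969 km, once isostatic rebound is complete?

Net drop Δ = e − u = e − e ρ_c/ρ_m = e (ρ_m − ρ_c)/ρ_m.
e = Δ ρ_m/(ρ_m − ρ_c) = 0.5969 km × 3.29/0.43 = 4.57 km.

4.57 km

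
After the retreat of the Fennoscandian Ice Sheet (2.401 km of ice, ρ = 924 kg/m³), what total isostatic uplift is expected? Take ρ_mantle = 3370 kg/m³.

0.658 km

Removing the load lets mantle flow back in; uplift u satisfies ρ_ice t = ρ_m u.
u = t ρ_ice/ρ_m = 2.401 km × 924/3370 = 0.658 km.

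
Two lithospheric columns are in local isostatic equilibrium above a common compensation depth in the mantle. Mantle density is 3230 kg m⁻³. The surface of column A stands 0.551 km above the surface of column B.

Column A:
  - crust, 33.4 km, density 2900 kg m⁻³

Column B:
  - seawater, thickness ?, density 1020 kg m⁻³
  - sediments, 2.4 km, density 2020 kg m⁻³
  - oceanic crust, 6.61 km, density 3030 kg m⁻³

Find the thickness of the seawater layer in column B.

Take the compensation level at the base of the deeper column (depth z_c below the surface of column A) and equate Σ ρ_i t_i down to z_c; mantle fills any gap and the z_c terms cancel.
Column A: 33.4×2900 + (z_c − 33.4)×3230
Column B: 0.551×0 + x×1020 + 2.4×2020 + 6.61×3030 + (z_c − 0.551 − 9.01 − x)×3230
The z_c×3230 term appears on both sides and cancels. Collect the known terms of each column as K = Σ(ρt)_known − 3230 × (depth of known layers): K_A = 96860 − 3230×33.4 = −11022; K_B = 24876.3 − 3230×(0.551 + 9.01) = −6005.73.
Balance: K_A = K_B − x×(3230 − 1020), so x = (K_B − K_A)/(3230 − 1020) = 5016.27/2210 = 2.27 km.

2.27 km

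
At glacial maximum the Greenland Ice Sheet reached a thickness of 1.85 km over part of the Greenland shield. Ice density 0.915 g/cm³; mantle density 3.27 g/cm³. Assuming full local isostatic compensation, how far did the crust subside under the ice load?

Equating mass per unit area of the two columns: the ice load ρ_ice t is balanced by mantle displaced below, ρ_m s.
s = t ρ_ice / ρ_m = 1.85 km × 0.915/3.27 = 0.518 km.

0.518 km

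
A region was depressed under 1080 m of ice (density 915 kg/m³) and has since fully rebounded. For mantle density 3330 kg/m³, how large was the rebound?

297 m

Removing the load lets mantle flow back in; uplift u satisfies ρ_ice t = ρ_m u.
u = t ρ_ice/ρ_m = 1080 m × 915/3330 = 297 m.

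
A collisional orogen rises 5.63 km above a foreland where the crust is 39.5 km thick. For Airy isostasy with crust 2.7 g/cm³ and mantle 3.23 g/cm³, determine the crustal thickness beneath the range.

Root depth r = h ρ_c / (ρ_m − ρ_c) = 5.63 km × 2.7 / 0.53 = 28.68 km.
Total thickness = T + h + r = 39.5 km + 5.63 km + 28.68 km = 73.8 km.

73.8 km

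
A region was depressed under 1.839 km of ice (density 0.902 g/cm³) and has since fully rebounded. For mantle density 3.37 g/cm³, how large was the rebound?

Removing the load lets mantle flow back in; uplift u satisfies ρ_ice t = ρ_m u.
u = t ρ_ice/ρ_m = 1.839 km × 0.902/3.37 = 0.492 km.

0.492 km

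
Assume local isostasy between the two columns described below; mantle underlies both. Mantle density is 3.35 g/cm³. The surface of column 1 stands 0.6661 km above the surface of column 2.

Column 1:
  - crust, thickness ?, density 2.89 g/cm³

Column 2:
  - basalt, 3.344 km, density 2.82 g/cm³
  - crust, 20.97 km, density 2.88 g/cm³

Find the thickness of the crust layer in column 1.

Take the compensation level at the base of the deeper column (depth z_c below the surface of column 1) and equate Σ ρ_i t_i down to z_c; mantle fills any gap and the z_c terms cancel.
Column 1: x×2.89 + (z_c − 0 − x)×3.35
Column 2: 0.6661×0 + 3.344×2.82 + 20.97×2.88 + (z_c − 0.6661 − 24.314)×3.35
The z_c×3.35 term appears on both sides and cancels. Collect the known terms of each column as K = Σ(ρt)_known − 3.35 × (depth of known layers): K_1 = 0 − 3.35×0 = 0; K_2 = 69.82368 − 3.35×(0.6661 + 24.314) = −13.859655.
Balance: K_1 − x×(3.35 − 2.89) = K_2, so x = (K_1 − K_2)/(3.35 − 2.89) = 13.8597/0.46 = 30.1 km.

30.1 km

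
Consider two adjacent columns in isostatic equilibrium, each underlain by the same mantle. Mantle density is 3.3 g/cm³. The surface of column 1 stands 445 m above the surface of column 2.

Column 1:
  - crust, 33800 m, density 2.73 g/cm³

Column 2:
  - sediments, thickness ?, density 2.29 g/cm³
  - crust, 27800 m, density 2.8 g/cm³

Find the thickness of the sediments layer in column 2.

3860 m

Take the compensation level at the base of the deeper column (depth z_c below the surface of column 1) and equate Σ ρ_i t_i down to z_c; mantle fills any gap and the z_c terms cancel.
Column 1: 33800×2.73 + (z_c − 33800)×3.3
Column 2: 445×0 + x×2.29 + 27800×2.8 + (z_c − 445 − 27800 − x)×3.3
The z_c×3.3 term appears on both sides and cancels. Collect the known terms of each column as K = Σ(ρt)_known − 3.3 × (depth of known layers): K_1 = 92274 − 3.3×33800 = −19266; K_2 = 77840 − 3.3×(445 + 27800) = −15368.5.
Balance: K_1 = K_2 − x×(3.3 − 2.29), so x = (K_2 − K_1)/(3.3 − 2.29) = 3897.5/1.01 = 3860 m.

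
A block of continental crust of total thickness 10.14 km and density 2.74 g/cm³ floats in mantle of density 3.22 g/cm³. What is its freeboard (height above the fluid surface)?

Floating equilibrium: submerged depth d = t ρ_obj/ρ_fluid = 10.14 km × 2.74/3.22 = 8.628 km.
Freeboard = t − d = 10.14 km − 8.628 km = 1.51 km.

1.51 km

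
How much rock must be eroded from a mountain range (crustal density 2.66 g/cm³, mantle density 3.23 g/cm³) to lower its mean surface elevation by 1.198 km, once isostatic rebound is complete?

6.79 km

Net drop Δ = e − u = e − e ρ_c/ρ_m = e (ρ_m − ρ_c)/ρ_m.
e = Δ ρ_m/(ρ_m − ρ_c) = 1.198 km × 3.23/0.57 = 6.79 km.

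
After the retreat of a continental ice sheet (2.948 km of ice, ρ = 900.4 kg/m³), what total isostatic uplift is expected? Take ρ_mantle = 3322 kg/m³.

Removing the load lets mantle flow back in; uplift u satisfies ρ_ice t = ρ_m u.
u = t ρ_ice/ρ_m = 2.948 km × 900.4/3322 = 0.799 km.

0.799 km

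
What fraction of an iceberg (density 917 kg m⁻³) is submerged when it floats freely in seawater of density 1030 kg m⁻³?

89%

Submerged fraction = ρ_obj/ρ_fluid = 917/1030 = 89%.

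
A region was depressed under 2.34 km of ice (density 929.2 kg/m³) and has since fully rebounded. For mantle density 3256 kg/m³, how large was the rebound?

0.668 km

Removing the load lets mantle flow back in; uplift u satisfies ρ_ice t = ρ_m u.
u = t ρ_ice/ρ_m = 2.34 km × 929.2/3256 = 0.668 km.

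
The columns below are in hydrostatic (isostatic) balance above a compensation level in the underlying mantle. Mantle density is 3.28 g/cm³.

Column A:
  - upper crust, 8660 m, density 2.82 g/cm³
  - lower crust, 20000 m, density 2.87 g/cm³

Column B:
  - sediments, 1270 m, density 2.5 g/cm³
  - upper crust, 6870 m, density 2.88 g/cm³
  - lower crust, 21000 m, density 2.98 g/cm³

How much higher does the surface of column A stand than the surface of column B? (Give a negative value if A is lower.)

For any compensation level in the mantle, the mantle terms cancel and isostasy reduces to e = (Σt_A − Σt_B) − (Σ(ρt)_A − Σ(ρt)_B) / ρ_m.
Σt_A = 28660 m; Σt_B = 29140 m; Σ(ρt)_A = 81821.2; Σ(ρt)_B = 85540.6 (in m·g/cm³).
e = (28660 − 29140) − (81821.2 − 85540.6) / 3.28 = 654 m.

654 m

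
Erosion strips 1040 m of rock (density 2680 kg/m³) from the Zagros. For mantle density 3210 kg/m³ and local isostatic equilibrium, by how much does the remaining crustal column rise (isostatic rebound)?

Unloading: uplift u = e ρ_c/ρ_m = 1040 m × 2680/3210 = 868 m.

868 m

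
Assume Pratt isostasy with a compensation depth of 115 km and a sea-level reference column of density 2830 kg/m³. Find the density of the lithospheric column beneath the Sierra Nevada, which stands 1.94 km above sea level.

2780 kg/m³

Pratt balance: ρ_ref D = ρ (D + h).
ρ = ρ_ref D/(D + h) = 2830 × 115 km/(115 km + 1.94 km) = 2780 kg/m³.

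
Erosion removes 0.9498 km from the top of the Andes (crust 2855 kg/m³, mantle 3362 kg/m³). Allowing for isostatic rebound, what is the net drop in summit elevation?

0.143 km

Rebound u = e ρ_c/ρ_m = 0.9498 km × 2855/3362 = 0.8066 km.
Net surface drop = e − u = 0.9498 km − 0.8066 km = e (ρ_m − ρ_c)/ρ_m = 0.143 km.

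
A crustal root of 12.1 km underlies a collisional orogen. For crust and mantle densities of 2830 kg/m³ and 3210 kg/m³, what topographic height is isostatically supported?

By Archimedes' principle applied to the lithosphere: ρ_c h = (ρ_m − ρ_c) r.
h = r (ρ_m − ρ_c) / ρ_c = 12.1 km × (3210 − 2830) / 2830 = 1.62 km.

1.62 km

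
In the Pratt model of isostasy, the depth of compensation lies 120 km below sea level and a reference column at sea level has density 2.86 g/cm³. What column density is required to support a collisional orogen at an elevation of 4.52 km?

Pratt balance: ρ_ref D = ρ (D + h).
ρ = ρ_ref D/(D + h) = 2.86 × 120 km/(120 km + 4.52 km) = 2.76 g/cm³.

2.76 g/cm³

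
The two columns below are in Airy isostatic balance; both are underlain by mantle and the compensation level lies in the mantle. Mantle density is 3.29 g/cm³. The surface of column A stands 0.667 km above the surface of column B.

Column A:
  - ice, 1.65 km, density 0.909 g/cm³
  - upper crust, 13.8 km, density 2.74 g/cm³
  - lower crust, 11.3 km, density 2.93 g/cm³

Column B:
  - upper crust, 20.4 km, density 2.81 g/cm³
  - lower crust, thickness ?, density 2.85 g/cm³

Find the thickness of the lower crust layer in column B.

8.18 km

Take the compensation level at the base of the deeper column (depth z_c below the surface of column A) and equate Σ ρ_i t_i down to z_c; mantle fills any gap and the z_c terms cancel.
Column A: 1.65×0.909 + 13.8×2.74 + 11.3×2.93 + (z_c − 26.75)×3.29
Column B: 0.667×0 + 20.4×2.81 + x×2.85 + (z_c − 0.667 − 20.4 − x)×3.29
The z_c×3.29 term appears on both sides and cancels. Collect the known terms of each column as K = Σ(ρt)_known − 3.29 × (depth of known layers): K_A = 72.42085 − 3.29×26.75 = −15.58665; K_B = 57.324 − 3.29×(0.667 + 20.4) = −11.98643.
Balance: K_A = K_B − x×(3.29 − 2.85), so x = (K_B − K_A)/(3.29 − 2.85) = 3.60022/0.44 = 8.18 km.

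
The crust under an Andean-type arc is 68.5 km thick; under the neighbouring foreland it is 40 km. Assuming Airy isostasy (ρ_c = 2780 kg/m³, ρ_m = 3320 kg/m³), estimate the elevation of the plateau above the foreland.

Excess crust Δ = 68.5 km − 40 km = 28.5 km, split between elevation h and root r with h + r = Δ.
Airy balance ρ_c h = (ρ_m − ρ_c) r gives r = h ρ_c/(ρ_m − ρ_c), so h (1 + ρ_c/(ρ_m − ρ_c)) = Δ, i.e. h = Δ (ρ_m − ρ_c)/ρ_m.
h = 28.5 km × 540/3320 = 4.64 km.

4.64 km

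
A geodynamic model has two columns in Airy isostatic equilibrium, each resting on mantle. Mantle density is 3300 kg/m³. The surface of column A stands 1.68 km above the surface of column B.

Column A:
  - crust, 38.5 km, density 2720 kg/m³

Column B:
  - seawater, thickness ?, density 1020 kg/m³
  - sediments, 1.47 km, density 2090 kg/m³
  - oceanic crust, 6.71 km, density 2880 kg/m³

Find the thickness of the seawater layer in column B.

5.35 km

Take the compensation level at the base of the deeper column (depth z_c below the surface of column A) and equate Σ ρ_i t_i down to z_c; mantle fills any gap and the z_c terms cancel.
Column A: 38.5×2720 + (z_c − 38.5)×3300
Column B: 1.68×0 + x×1020 + 1.47×2090 + 6.71×2880 + (z_c − 1.68 − 8.18 − x)×3300
The z_c×3300 term appears on both sides and cancels. Collect the known terms of each column as K = Σ(ρt)_known − 3300 × (depth of known layers): K_A = 104720 − 3300×38.5 = −22330; K_B = 22397.1 − 3300×(1.68 + 8.18) = −10140.9.
Balance: K_A = K_B − x×(3300 − 1020), so x = (K_B − K_A)/(3300 − 1020) = 12189.1/2280 = 5.35 km.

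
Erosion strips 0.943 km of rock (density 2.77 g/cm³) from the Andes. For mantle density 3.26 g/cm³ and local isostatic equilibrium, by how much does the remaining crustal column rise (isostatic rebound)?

Unloading: uplift u = e ρ_c/ρ_m = 0.943 km × 2.77/3.26 = 0.801 km.

0.801 km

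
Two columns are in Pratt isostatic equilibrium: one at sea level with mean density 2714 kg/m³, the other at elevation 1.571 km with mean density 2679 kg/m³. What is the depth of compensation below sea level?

ρ_ref D = ρ (D + h) → D (ρ_ref − ρ) = ρ h.
D = ρ h/(ρ_ref − ρ) = 2679 × 1.571 km/(2714 − 2679) = 120 km.

120 km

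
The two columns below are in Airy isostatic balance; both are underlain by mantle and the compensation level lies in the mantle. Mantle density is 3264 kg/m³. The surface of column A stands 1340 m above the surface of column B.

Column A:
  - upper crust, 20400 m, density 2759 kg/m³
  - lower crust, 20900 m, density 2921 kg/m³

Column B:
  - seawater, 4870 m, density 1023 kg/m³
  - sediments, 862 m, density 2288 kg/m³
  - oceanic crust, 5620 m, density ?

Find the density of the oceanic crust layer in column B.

3030 kg/m³

Take the compensation level at the base of the deeper column (depth z_c below the surface of column A) and equate Σ ρ_i t_i down to z_c; mantle fills any gap and the z_c terms cancel.
Column A: 20400×2759 + 20900×2921 + (z_c − 41300)×3264
Column B: 1340×0 + 4870×1023 + 862×2288 + 5620×ρ + (z_c − 1340 − 11352)×3264
The z_c×3264 term appears on both sides and cancels. Collect the known terms of each column as K = Σ(ρt)_known − 3264 × (depth of known layers): K_A = 117332500 − 3264×41300 = −17470700; K_B = 6954266 − 3264×(1340 + 11352) = −34472422.
Balance: K_A = K_B + 5620×ρ, so ρ = (K_A − K_B)/5620 = 17001700/5620 = 3030 kg/m³.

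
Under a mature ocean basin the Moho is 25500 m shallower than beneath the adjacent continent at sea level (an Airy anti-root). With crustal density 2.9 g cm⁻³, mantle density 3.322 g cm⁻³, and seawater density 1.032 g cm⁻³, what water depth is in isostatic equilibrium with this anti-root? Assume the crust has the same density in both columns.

5760 m

Replacing a thickness d of crust by seawater at the top must be balanced by replacing crust with mantle at the base: d (ρ_c − ρ_w) = a (ρ_m − ρ_c).
d = a (ρ_m − ρ_c)/(ρ_c − ρ_w) = 25500 m × 0.422/1.868 = 5760 m.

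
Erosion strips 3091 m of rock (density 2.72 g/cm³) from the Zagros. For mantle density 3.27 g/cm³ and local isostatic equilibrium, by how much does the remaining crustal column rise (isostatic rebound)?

2570 m

Unloading: uplift u = e ρ_c/ρ_m = 3091 m × 2.72/3.27 = 2570 m.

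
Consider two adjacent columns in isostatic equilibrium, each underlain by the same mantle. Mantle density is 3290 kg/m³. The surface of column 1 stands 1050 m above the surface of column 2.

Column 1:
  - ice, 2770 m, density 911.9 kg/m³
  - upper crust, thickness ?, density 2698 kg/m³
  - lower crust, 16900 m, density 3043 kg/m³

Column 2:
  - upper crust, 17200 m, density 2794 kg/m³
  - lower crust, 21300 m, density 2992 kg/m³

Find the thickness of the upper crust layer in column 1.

Take the compensation level at the base of the deeper column (depth z_c below the surface of column 1) and equate Σ ρ_i t_i down to z_c; mantle fills any gap and the z_c terms cancel.
Column 1: 2770×911.9 + x×2698 + 16900×3043 + (z_c − 19670 − x)×3290
Column 2: 1050×0 + 17200×2794 + 21300×2992 + (z_c − 1050 − 38500)×3290
The z_c×3290 term appears on both sides and cancels. Collect the known terms of each column as K = Σ(ρt)_known − 3290 × (depth of known layers): K_1 = 53952663 − 3290×19670 = −10761637; K_2 = 111786400 − 3290×(1050 + 38500) = −18333100.
Balance: K_1 − x×(3290 − 2698) = K_2, so x = (K_1 − K_2)/(3290 − 2698) = 7571460/592 = 12800 m.

12800 m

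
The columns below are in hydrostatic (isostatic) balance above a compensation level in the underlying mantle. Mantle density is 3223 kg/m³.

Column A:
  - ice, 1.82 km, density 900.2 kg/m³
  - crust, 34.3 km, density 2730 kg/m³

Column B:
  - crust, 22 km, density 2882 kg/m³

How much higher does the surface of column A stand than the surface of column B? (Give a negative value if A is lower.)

4.23 km

For any compensation level in the mantle, the mantle terms cancel and isostasy reduces to e = (Σt_A − Σt_B) − (Σ(ρt)_A − Σ(ρt)_B) / ρ_m.
Σt_A = 36.12 km; Σt_B = 22 km; Σ(ρt)_A = 95277.364; Σ(ρt)_B = 63404 (in km·kg/m³).
e = (36.12 − 22) − (95277.364 − 63404) / 3223 = 4.23 km.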